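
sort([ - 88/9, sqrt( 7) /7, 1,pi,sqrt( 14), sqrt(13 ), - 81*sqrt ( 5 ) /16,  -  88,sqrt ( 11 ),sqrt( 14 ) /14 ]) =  [ - 88,-81 * sqrt( 5 ) /16, - 88/9, sqrt(14 ) /14, sqrt(7 ) /7,  1, pi, sqrt( 11), sqrt( 13), sqrt(14 )]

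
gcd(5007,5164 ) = 1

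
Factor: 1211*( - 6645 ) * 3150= - 25348349250 = -2^1*3^3*5^3*7^2*173^1*443^1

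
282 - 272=10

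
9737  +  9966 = 19703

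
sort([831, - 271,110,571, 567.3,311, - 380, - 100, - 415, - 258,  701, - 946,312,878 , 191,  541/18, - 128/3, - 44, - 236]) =[  -  946,- 415, - 380,-271, - 258, - 236 ,-100,  -  44,-128/3, 541/18 , 110, 191,311,312, 567.3, 571, 701,831, 878]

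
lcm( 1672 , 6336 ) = 120384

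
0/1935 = 0 = 0.00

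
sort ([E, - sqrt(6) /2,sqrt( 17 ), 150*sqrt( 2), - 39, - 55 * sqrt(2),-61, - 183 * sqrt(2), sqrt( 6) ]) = [  -  183*sqrt( 2 ), - 55*sqrt( 2), - 61,-39, - sqrt( 6)/2,sqrt( 6 ), E, sqrt( 17 ),150*sqrt (2) ]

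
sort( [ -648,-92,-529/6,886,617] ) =[ - 648,  -  92, - 529/6, 617, 886] 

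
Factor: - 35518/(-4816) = 2^( - 3 )*59^1  =  59/8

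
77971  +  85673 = 163644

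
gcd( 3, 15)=3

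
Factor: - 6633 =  - 3^2*11^1*67^1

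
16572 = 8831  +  7741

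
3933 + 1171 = 5104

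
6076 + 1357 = 7433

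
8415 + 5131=13546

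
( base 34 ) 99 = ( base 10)315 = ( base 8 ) 473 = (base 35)90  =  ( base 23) DG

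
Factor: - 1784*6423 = -2^3*3^1*223^1*2141^1 = - 11458632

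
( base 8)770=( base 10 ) 504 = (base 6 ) 2200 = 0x1f8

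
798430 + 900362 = 1698792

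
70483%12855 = 6208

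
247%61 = 3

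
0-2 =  - 2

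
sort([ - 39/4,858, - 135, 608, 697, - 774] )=[ - 774,- 135, - 39/4, 608, 697,858]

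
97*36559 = 3546223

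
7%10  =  7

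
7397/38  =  7397/38  =  194.66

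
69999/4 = 69999/4 = 17499.75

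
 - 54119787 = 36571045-90690832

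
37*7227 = 267399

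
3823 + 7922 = 11745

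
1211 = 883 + 328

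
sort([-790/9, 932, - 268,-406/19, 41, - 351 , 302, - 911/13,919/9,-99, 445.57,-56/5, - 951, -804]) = [-951 , - 804,  -  351 ,-268,-99 , - 790/9, - 911/13, - 406/19,-56/5, 41,919/9, 302, 445.57, 932]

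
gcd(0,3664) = 3664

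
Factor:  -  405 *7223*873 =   -  2553799995 = - 3^6*5^1* 31^1 * 97^1*233^1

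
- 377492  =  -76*4967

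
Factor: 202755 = 3^1*5^1 * 7^1*1931^1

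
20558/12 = 10279/6 = 1713.17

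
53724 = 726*74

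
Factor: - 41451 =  - 3^1*41^1 *337^1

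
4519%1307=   598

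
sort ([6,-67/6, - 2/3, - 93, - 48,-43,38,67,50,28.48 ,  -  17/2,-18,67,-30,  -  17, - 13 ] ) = [ - 93, - 48,  -  43,-30, - 18, - 17,-13 , - 67/6,-17/2,- 2/3,6,28.48,  38,50,67 , 67 ]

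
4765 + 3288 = 8053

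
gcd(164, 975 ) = 1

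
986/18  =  493/9 =54.78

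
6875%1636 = 331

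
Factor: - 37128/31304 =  - 3^1*17^1*43^( - 1 ) = -51/43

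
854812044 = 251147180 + 603664864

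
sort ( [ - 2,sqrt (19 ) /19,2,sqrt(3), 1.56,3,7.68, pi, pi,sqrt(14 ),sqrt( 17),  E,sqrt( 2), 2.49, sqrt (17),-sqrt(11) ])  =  [ - sqrt(11 ),  -  2, sqrt( 19)/19,sqrt (2 ), 1.56, sqrt(3),  2, 2.49,E, 3,pi,  pi, sqrt(14 ),sqrt( 17), sqrt(17), 7.68]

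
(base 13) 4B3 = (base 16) 336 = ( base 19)255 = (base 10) 822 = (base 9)1113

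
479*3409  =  1632911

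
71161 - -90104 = 161265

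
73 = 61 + 12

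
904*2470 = 2232880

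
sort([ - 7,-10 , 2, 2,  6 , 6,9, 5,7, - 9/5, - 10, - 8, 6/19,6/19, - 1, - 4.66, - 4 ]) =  [ - 10 ,-10, - 8, - 7, - 4.66, - 4 ,  -  9/5, - 1, 6/19,  6/19, 2, 2, 5,6,6,7  ,  9]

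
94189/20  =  4709 + 9/20 = 4709.45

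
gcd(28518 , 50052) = 582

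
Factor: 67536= 2^4*3^2*7^1*67^1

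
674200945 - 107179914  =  567021031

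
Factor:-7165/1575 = - 3^(-2) * 5^( - 1)* 7^(- 1)*  1433^1 =-  1433/315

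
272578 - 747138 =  - 474560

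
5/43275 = 1/8655 = 0.00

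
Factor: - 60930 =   -  2^1*3^2*5^1 * 677^1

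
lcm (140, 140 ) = 140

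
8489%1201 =82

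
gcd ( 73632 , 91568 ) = 944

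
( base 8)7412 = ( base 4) 330022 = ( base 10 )3850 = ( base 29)4gm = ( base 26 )5I2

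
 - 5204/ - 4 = 1301/1 = 1301.00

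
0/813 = 0 = 0.00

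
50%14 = 8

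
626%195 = 41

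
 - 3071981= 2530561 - 5602542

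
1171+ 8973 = 10144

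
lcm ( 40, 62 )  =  1240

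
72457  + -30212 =42245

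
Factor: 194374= 2^1*97187^1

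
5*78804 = 394020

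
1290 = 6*215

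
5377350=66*81475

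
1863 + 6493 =8356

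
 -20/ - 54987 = 20/54987 = 0.00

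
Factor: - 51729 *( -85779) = 4437261891= 3^6*43^1 * 353^1 *401^1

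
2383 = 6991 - 4608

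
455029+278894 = 733923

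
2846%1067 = 712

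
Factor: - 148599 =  -3^2*11^1*19^1*79^1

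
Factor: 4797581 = 4797581^1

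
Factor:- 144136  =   - 2^3*43^1*419^1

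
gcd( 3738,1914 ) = 6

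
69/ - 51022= -1 + 50953/51022  =  - 0.00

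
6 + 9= 15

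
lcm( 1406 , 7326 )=139194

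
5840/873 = 5840/873 = 6.69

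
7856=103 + 7753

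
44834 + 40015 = 84849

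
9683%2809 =1256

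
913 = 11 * 83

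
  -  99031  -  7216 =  - 106247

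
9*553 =4977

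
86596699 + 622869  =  87219568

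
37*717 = 26529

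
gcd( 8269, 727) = 1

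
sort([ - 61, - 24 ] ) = [-61,-24]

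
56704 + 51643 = 108347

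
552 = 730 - 178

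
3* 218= 654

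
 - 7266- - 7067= - 199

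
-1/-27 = 1/27 = 0.04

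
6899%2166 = 401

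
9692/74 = 4846/37=130.97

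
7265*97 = 704705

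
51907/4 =51907/4 = 12976.75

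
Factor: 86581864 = 2^3*521^1*20773^1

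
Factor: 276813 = 3^2*30757^1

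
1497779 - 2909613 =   -  1411834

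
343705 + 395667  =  739372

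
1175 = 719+456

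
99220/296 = 24805/74 = 335.20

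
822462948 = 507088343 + 315374605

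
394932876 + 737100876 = 1132033752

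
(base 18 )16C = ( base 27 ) gc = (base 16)1BC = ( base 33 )df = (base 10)444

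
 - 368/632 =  - 46/79=-0.58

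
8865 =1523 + 7342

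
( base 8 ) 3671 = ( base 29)2A5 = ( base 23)3GM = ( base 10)1977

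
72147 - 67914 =4233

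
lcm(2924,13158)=26316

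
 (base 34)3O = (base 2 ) 1111110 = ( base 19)6C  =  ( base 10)126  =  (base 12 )A6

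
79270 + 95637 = 174907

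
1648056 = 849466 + 798590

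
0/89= 0  =  0.00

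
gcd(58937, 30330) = 1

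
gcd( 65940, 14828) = 4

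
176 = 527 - 351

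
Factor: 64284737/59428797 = 3^( - 1)* 11^1*211^1*27697^1 * 19809599^( -1)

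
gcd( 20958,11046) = 42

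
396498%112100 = 60198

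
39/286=3/22 = 0.14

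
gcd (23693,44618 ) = 1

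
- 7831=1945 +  - 9776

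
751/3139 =751/3139 = 0.24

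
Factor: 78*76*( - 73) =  - 2^3*3^1*13^1*19^1 * 73^1 = - 432744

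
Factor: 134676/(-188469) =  - 348/487 = - 2^2*3^1*29^1*487^( - 1 )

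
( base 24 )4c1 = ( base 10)2593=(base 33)2cj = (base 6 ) 20001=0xA21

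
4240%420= 40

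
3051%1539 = 1512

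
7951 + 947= 8898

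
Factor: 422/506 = 211/253 = 11^( - 1)*23^( - 1)*211^1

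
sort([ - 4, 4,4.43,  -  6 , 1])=[ - 6,-4,1,4, 4.43]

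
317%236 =81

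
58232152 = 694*83908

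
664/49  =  13 + 27/49 = 13.55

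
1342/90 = 14+41/45= 14.91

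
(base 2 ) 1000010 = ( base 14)4a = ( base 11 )60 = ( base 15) 46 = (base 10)66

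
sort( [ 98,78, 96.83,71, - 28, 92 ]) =[ - 28, 71,  78, 92,96.83, 98 ] 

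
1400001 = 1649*849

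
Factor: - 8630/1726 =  - 5 =- 5^1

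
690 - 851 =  - 161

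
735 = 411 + 324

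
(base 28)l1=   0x24D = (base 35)GT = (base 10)589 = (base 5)4324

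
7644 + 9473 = 17117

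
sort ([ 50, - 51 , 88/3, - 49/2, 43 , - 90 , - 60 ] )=[-90, - 60, - 51, - 49/2,88/3 , 43,50]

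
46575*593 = 27618975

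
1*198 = 198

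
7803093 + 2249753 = 10052846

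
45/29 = 45/29=1.55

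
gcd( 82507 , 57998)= 1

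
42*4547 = 190974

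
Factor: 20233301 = 11^1*523^1*3517^1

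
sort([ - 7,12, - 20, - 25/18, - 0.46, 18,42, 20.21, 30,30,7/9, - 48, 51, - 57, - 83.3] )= [ - 83.3 , - 57, - 48, - 20,-7,-25/18, - 0.46,7/9,  12, 18,20.21 , 30, 30, 42, 51]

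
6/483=2/161 = 0.01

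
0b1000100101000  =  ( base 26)6co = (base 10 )4392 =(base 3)20000200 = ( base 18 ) da0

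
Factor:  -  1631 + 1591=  - 2^3 * 5^1 = - 40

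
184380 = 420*439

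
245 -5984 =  - 5739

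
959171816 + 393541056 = 1352712872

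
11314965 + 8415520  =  19730485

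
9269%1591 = 1314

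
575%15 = 5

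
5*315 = 1575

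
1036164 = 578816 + 457348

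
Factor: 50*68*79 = 2^3*5^2*17^1*79^1=268600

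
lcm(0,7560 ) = 0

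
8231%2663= 242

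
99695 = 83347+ 16348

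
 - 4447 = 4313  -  8760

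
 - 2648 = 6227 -8875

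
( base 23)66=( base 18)80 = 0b10010000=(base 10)144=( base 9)170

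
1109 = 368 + 741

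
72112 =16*4507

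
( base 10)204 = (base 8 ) 314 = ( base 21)9f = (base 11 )176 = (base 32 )6c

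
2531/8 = 316 + 3/8 = 316.38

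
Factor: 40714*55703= 2267891942 = 2^1*  53^1*1051^1* 20357^1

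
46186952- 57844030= - 11657078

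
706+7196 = 7902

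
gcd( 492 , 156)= 12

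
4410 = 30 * 147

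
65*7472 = 485680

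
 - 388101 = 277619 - 665720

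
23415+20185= 43600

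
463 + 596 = 1059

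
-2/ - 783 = 2/783 = 0.00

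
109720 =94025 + 15695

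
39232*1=39232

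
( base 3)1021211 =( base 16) 3ac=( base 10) 940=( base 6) 4204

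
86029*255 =21937395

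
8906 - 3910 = 4996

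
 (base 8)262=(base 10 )178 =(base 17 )A8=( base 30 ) 5S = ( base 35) 53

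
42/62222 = 21/31111 = 0.00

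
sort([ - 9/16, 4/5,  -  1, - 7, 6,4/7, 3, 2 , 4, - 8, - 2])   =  [ - 8,-7, - 2, - 1,-9/16, 4/7,4/5,2,3, 4, 6]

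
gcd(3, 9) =3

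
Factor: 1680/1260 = 4/3=2^2*3^( - 1)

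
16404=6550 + 9854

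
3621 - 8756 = - 5135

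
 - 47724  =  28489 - 76213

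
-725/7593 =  - 1 + 6868/7593= - 0.10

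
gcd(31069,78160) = 1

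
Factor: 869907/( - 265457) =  - 3^1*17^1*37^1 * 179^(-1 ) * 461^1*1483^( - 1)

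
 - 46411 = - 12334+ - 34077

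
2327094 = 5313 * 438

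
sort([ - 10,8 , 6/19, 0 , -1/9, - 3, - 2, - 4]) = [ - 10,- 4, - 3, - 2, - 1/9, 0, 6/19,8]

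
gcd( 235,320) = 5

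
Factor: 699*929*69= 3^2*  23^1*233^1* 929^1 =44806599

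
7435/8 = 929 + 3/8 = 929.38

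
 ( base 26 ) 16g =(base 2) 1101010000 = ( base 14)448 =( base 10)848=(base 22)1GC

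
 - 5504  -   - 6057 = 553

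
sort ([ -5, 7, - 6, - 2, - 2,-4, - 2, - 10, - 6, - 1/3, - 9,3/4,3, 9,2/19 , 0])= [  -  10, - 9, - 6, - 6,-5  , - 4,-2, - 2  , - 2, - 1/3,0,  2/19 , 3/4,3,7,9]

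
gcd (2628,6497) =73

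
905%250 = 155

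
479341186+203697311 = 683038497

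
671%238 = 195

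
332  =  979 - 647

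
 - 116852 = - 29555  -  87297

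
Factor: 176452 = 2^2 *31^1  *1423^1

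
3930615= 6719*585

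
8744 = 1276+7468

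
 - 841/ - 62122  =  841/62122 = 0.01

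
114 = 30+84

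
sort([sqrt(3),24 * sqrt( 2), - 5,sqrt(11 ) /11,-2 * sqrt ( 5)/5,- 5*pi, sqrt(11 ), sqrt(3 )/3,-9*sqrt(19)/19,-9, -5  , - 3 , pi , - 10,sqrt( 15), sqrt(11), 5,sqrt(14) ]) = [-5 * pi,-10,-9,-5, - 5, - 3,  -  9*sqrt(19)/19, - 2*sqrt(5)/5, sqrt ( 11)/11, sqrt(3)/3, sqrt( 3), pi, sqrt( 11),sqrt(11),  sqrt( 14), sqrt (15 ),5,  24*sqrt(2)]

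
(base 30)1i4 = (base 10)1444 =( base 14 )752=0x5A4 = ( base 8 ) 2644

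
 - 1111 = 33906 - 35017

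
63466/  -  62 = -31733/31 = - 1023.65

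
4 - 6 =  - 2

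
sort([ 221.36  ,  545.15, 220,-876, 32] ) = [ - 876, 32, 220, 221.36, 545.15 ] 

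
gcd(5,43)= 1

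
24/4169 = 24/4169 = 0.01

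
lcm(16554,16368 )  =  1456752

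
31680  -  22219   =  9461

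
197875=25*7915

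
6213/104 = 59+77/104 = 59.74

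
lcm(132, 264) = 264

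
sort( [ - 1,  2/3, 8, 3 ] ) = [-1,  2/3, 3, 8] 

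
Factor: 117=3^2*13^1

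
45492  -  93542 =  - 48050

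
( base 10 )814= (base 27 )134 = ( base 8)1456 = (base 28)112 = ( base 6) 3434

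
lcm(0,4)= 0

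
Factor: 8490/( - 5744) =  - 4245/2872 = - 2^ ( - 3)*3^1*5^1 * 283^1*359^( - 1 ) 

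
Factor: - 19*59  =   - 1121 = - 19^1*59^1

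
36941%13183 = 10575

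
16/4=4=4.00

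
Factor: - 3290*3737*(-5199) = 2^1*3^1*5^1*7^1*37^1*47^1 * 101^1*1733^1  =  63920301270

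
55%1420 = 55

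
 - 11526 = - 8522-3004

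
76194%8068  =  3582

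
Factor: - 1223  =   - 1223^1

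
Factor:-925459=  - 677^1  *  1367^1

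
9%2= 1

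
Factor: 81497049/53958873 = 27165683/17986291  =  173^( - 1)*103967^( -1)*27165683^1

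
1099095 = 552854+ 546241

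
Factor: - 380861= - 13^1 * 29297^1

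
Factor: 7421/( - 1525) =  - 5^( -2 )*41^1*61^( - 1 )*181^1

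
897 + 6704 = 7601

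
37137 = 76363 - 39226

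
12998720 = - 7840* ( - 1658 )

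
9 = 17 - 8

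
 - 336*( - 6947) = 2334192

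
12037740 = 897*13420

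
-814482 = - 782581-31901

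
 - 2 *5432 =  - 10864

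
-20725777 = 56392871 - 77118648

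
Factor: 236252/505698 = 2^1*3^( - 1) * 89^( - 1) * 947^( - 1)*59063^1 = 118126/252849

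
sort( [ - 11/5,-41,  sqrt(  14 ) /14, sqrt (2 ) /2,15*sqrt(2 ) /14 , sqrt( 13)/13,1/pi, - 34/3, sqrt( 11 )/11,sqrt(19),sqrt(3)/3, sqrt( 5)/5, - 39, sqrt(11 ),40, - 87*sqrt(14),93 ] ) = [  -  87 * sqrt( 14),-41, - 39, - 34/3,-11/5,sqrt ( 14 ) /14, sqrt ( 13) /13, sqrt ( 11 ) /11, 1/pi, sqrt(5)/5, sqrt ( 3)/3, sqrt(2) /2,15 * sqrt ( 2 ) /14, sqrt(11 ),sqrt(19 ), 40, 93]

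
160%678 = 160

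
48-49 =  - 1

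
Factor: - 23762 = - 2^1*109^2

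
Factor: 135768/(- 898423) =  - 2^3*3^1*5657^1*898423^( - 1)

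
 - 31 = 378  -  409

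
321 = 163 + 158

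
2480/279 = 8 + 8/9 = 8.89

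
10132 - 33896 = - 23764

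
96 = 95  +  1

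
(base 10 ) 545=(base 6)2305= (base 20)175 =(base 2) 1000100001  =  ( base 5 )4140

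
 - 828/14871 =  -  276/4957  =  -  0.06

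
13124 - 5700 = 7424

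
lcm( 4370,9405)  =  432630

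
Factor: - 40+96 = 56= 2^3 * 7^1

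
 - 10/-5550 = 1/555 = 0.00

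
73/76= 73/76=0.96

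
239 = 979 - 740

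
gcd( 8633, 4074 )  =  97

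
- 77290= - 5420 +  - 71870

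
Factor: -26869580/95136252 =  - 3^( - 1)*5^1*1343479^1 * 7928021^( - 1 ) = -6717395/23784063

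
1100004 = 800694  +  299310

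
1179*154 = 181566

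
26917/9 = 2990+7/9  =  2990.78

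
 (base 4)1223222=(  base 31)758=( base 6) 51522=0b1101011101010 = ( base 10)6890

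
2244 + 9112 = 11356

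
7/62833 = 7/62833 = 0.00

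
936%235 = 231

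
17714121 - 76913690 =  - 59199569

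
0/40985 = 0  =  0.00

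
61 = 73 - 12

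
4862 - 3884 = 978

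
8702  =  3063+5639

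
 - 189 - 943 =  - 1132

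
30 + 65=95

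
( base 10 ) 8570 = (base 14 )31a2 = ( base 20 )118A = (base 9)12672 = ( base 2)10000101111010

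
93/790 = 93/790=   0.12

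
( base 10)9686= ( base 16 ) 25D6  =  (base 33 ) 8TH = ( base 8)22726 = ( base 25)FCB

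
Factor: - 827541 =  - 3^2*11^1*13^1*643^1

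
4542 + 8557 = 13099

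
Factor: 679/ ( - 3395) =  - 5^( - 1) =-  1/5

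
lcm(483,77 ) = 5313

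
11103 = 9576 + 1527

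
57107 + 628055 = 685162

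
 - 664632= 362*( - 1836)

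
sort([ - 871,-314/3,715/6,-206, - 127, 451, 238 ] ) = [ - 871, - 206,-127, - 314/3, 715/6,238,  451] 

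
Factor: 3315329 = 19^1*174491^1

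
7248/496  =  453/31 = 14.61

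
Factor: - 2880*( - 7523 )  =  21666240 = 2^6  *3^2*5^1*7523^1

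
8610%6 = 0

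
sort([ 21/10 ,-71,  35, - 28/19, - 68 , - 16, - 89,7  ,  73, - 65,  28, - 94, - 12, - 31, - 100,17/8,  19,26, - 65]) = [ -100,-94,-89, - 71, - 68, - 65, - 65,- 31, - 16, - 12,-28/19 , 21/10,17/8,7,19,26,  28,35,73 ]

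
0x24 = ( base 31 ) 15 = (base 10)36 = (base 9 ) 40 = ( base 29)17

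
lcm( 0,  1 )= 0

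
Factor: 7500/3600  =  25/12=2^(-2 )*3^( -1)*5^2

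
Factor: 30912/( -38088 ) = - 56/69 = -  2^3*  3^( - 1)*7^1*23^( - 1) 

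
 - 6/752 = - 3/376 = - 0.01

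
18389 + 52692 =71081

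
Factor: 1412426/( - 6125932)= - 706213/3062966= - 2^(-1) * 587^(  -  1 )*2609^ ( - 1)*706213^1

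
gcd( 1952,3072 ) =32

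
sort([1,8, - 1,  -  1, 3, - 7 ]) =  [-7  , - 1, - 1, 1, 3,8]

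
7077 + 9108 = 16185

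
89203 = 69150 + 20053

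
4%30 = 4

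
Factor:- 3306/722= - 3^1*19^( - 1 )*29^1 =- 87/19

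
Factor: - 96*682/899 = - 2^6*3^1*11^1*29^(-1) = -2112/29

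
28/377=28/377 =0.07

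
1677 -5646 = - 3969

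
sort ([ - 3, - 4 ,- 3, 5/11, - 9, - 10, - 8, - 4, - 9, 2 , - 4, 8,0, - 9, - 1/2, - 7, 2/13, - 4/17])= [ - 10, - 9, - 9, - 9, - 8, - 7, - 4, - 4, - 4, - 3,  -  3, - 1/2, - 4/17, 0,2/13, 5/11, 2,  8 ]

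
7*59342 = 415394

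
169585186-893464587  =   - 723879401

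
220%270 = 220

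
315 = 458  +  -143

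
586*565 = 331090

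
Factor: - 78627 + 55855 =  - 2^2*5693^1 =- 22772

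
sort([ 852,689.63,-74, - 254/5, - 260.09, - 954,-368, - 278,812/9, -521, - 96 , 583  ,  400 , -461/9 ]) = [  -  954, -521, - 368, - 278, - 260.09 , - 96, - 74, - 461/9,-254/5, 812/9, 400,583,  689.63, 852] 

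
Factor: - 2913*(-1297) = 3^1*971^1*1297^1 = 3778161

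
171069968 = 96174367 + 74895601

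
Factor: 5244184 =2^3 * 11^1*23^1*2591^1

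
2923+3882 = 6805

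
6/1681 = 6/1681 = 0.00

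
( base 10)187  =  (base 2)10111011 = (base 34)5H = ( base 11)160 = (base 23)83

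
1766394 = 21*84114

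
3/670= 3/670=0.00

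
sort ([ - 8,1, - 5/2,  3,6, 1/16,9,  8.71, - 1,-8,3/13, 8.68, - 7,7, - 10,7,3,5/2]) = [ - 10, - 8,-8, -7 , - 5/2  , -1,1/16, 3/13 , 1,5/2,3,  3,6, 7,7, 8.68, 8.71 , 9]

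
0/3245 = 0 = 0.00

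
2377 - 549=1828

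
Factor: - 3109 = -3109^1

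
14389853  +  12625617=27015470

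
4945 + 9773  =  14718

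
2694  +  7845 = 10539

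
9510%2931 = 717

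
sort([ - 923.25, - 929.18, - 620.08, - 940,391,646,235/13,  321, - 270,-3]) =[ - 940, - 929.18, - 923.25, - 620.08, - 270, - 3 , 235/13, 321,391,646]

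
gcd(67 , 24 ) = 1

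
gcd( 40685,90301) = 1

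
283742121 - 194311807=89430314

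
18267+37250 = 55517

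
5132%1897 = 1338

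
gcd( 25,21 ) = 1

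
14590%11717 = 2873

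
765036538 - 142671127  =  622365411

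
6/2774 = 3/1387 = 0.00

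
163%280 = 163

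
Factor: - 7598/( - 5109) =2^1*3^ (  -  1)*13^( - 1)*29^1= 58/39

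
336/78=4 + 4/13 = 4.31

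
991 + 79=1070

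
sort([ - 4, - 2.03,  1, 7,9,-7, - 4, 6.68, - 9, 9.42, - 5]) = [ - 9, - 7,-5, - 4, - 4, - 2.03 , 1,6.68,  7,9, 9.42 ] 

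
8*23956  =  191648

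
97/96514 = 97/96514 =0.00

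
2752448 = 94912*29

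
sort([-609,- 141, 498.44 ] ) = [-609,-141,498.44]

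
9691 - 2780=6911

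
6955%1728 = 43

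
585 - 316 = 269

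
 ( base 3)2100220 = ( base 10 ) 1725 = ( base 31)1ok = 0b11010111101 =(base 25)2j0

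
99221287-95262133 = 3959154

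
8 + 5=13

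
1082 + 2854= 3936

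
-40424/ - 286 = 20212/143 = 141.34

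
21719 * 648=14073912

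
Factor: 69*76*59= 309396=2^2*3^1*19^1*23^1*59^1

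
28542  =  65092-36550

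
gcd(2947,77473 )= 1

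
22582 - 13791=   8791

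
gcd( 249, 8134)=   83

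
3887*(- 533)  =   - 2071771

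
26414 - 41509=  - 15095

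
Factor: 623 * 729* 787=3^6* 7^1  *  89^1*787^1 = 357429429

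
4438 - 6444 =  - 2006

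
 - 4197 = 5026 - 9223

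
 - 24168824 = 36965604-61134428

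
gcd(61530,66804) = 1758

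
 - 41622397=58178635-99801032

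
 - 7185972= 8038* ( - 894 )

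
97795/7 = 13970+5/7 = 13970.71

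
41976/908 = 46 + 52/227 = 46.23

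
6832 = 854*8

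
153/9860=9/580= 0.02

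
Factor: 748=2^2*11^1*17^1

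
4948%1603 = 139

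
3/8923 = 3/8923 = 0.00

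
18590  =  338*55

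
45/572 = 45/572 = 0.08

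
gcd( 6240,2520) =120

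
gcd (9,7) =1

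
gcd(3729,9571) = 1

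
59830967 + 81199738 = 141030705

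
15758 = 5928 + 9830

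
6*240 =1440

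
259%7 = 0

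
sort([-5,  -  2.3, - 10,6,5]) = [ - 10, - 5, - 2.3,5,6]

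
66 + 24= 90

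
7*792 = 5544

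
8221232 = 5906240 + 2314992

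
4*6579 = 26316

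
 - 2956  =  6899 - 9855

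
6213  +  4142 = 10355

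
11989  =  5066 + 6923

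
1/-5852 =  - 1 + 5851/5852=-  0.00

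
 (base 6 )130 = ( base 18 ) 30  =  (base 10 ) 54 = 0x36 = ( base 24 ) 26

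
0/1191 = 0 = 0.00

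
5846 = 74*79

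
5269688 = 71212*74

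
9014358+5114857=14129215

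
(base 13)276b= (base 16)1622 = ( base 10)5666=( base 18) h8e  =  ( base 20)E36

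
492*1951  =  959892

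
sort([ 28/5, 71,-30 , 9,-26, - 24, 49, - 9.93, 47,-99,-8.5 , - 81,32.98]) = [ -99, - 81, - 30,-26, - 24 , -9.93,  -  8.5,  28/5, 9, 32.98, 47, 49, 71 ] 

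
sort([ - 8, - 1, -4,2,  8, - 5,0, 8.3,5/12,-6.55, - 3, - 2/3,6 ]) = [-8, - 6.55,-5, - 4, - 3,-1, - 2/3,0, 5/12, 2, 6,8, 8.3 ] 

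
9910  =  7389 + 2521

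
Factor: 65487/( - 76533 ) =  - 83^1*97^ (-1 ) = -  83/97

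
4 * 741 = 2964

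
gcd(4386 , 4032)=6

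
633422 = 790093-156671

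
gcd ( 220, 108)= 4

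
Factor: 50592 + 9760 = 60352 = 2^6*23^1*41^1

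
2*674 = 1348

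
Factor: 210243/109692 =2^ ( - 2 )*3^( - 1) * 23^1 = 23/12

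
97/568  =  97/568 = 0.17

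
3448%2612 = 836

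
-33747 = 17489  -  51236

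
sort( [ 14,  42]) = [14, 42] 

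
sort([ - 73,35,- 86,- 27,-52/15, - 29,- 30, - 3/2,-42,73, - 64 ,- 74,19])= [- 86, - 74, - 73, - 64,-42,  -  30, - 29,-27, - 52/15, - 3/2, 19,35,73]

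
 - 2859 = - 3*953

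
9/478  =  9/478= 0.02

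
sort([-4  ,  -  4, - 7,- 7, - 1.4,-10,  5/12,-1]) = [-10,-7,-7,-4, - 4, - 1.4,-1, 5/12]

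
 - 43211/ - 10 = 43211/10= 4321.10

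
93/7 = 13 + 2/7 = 13.29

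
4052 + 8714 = 12766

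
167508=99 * 1692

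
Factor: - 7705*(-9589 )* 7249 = 5^1*11^1*23^1*43^1* 67^1*223^1*659^1 =535579643005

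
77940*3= 233820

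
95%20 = 15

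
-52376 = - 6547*8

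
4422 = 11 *402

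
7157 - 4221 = 2936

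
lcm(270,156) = 7020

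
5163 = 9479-4316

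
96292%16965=11467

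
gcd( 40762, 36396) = 2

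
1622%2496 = 1622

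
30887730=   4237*7290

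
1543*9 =13887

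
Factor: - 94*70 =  - 6580= -2^2 * 5^1*7^1 * 47^1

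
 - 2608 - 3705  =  - 6313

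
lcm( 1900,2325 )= 176700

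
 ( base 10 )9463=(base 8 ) 22367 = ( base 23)hka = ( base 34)86B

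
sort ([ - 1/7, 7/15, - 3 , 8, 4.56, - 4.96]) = [ - 4.96, - 3, - 1/7, 7/15, 4.56,8 ] 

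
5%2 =1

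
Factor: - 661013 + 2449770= 17^1*43^1*2447^1 = 1788757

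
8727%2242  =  2001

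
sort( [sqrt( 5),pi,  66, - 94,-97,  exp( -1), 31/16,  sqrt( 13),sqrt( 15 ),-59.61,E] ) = [-97,-94, - 59.61,exp( - 1),31/16,sqrt(5),E,pi, sqrt ( 13),sqrt ( 15), 66] 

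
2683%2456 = 227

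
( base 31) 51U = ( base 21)B0F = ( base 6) 34310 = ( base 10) 4866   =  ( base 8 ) 11402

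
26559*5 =132795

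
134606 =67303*2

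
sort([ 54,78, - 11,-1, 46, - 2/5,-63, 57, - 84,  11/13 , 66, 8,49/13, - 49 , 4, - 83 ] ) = [-84,-83, - 63,-49,-11, - 1,-2/5, 11/13,  49/13, 4,  8, 46,54 , 57,66, 78] 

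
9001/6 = 9001/6 = 1500.17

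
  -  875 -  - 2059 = 1184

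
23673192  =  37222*636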